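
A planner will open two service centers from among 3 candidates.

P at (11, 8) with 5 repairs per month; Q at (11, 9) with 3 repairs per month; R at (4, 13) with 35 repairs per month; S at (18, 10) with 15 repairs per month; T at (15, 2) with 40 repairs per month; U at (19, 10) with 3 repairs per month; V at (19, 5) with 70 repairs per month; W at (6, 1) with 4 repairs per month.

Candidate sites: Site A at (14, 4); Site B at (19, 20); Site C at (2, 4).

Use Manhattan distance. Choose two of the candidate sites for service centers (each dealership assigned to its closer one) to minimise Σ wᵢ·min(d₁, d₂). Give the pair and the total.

Evaluate every pair (each demand assigned to the nearer of the two):
  {Site A, Site C}: total = 1195
  {Site A, Site B}: total = 1488
  {Site B, Site C}: total = 2365
Best pair: {Site A, Site C} with total 1195.

{Site A, Site C}, total 1195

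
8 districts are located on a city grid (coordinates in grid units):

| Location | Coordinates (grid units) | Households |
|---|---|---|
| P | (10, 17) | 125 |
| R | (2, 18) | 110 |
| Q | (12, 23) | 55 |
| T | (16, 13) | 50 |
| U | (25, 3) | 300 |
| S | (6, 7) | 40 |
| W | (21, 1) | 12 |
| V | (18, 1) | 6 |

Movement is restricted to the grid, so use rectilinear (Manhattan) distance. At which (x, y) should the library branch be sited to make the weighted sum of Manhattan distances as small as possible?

Manhattan distance separates: Σwᵢ(|x−xᵢ|+|y−yᵢ|) = Σwᵢ|x−xᵢ| + Σwᵢ|y−yᵢ|, so x and y are optimised independently as 1-D weighted medians.
Total weight W = 698; half = 349.
x-coordinate, sorted with cumulative weight:
  x=2 (R, w=110) cum 110
  x=6 (S, w=40) cum 150
  x=10 (P, w=125) cum 275
  x=12 (Q, w=55) cum 330
  x=16 (T, w=50) cum 380  ← median
  x=18 (V, w=6) cum 386
  x=21 (W, w=12) cum 398
  x=25 (U, w=300) cum 698
⇒ x* = 16
y-coordinate, sorted with cumulative weight:
  y=1 (W, w=12) cum 12
  y=1 (V, w=6) cum 18
  y=3 (U, w=300) cum 318
  y=7 (S, w=40) cum 358  ← median
  y=13 (T, w=50) cum 408
  y=17 (P, w=125) cum 533
  y=18 (R, w=110) cum 643
  y=23 (Q, w=55) cum 698
⇒ y* = 7

(16, 7)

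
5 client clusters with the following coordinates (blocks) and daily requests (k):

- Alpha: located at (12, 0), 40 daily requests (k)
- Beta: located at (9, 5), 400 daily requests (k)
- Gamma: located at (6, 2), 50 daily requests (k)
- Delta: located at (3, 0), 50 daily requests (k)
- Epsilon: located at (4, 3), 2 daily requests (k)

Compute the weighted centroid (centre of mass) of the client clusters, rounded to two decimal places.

(8.37, 3.89)

The minimiser of Σwᵢ‖p−pᵢ‖² is the weighted centroid p* = (Σwᵢpᵢ)/(Σwᵢ).
Σwᵢ = 542.
Σwᵢxᵢ = 40·12 + 400·9 + 50·6 + 50·3 + 2·4 = 4538.
Σwᵢyᵢ = 40·0 + 400·5 + 50·2 + 50·0 + 2·3 = 2106.
x* = 4538/542 = 8.37, y* = 2106/542 = 3.89.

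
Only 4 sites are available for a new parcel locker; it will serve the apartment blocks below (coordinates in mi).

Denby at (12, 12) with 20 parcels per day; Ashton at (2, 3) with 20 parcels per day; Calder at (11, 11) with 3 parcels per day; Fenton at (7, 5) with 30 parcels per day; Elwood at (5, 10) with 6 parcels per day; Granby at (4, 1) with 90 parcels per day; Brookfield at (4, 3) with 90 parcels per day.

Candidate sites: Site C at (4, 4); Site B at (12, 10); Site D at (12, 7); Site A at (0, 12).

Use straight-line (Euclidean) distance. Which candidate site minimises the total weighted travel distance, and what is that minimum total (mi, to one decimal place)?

Site C, total 792.1 mi

Total weighted distance at each candidate:
  Site C (4, 4): total = 792.1
  Site B (12, 10): total = 2583.0
  Site D (12, 7): total = 2240.0
  Site A (0, 12): total = 2726.6
Minimum is at Site C with total 792.1 mi.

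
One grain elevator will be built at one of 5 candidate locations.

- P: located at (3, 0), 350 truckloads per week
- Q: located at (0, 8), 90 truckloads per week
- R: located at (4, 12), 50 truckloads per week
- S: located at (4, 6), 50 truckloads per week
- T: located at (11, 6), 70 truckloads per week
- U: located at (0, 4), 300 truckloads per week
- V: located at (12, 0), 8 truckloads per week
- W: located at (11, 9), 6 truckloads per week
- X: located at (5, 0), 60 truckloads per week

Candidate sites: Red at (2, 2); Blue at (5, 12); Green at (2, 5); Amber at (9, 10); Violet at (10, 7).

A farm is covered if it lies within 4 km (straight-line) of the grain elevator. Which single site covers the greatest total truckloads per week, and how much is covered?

Red, covering 710

Coverage radius r = 4 km; a point is covered iff (Δx)²+(Δy)² ≤ 4² = 16.
  Red (2, 2): covers {P, U, X} → 710
  Blue (5, 12): covers {R} → 50
  Green (2, 5): covers {Q, S, U} → 440
  Amber (9, 10): covers {W} → 6
  Violet (10, 7): covers {T, W} → 76
Maximum coverage at Red: 710 truckloads per week.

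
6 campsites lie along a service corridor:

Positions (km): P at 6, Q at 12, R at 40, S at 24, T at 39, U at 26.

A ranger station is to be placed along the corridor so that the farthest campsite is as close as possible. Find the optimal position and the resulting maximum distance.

The 1-center on a line is the midpoint of the two extreme points: leftmost at 6, rightmost at 40.
Optimal location = (6 + 40)/2 = 23; maximum distance = (40 − 6)/2 = 17.

location 23, max distance 17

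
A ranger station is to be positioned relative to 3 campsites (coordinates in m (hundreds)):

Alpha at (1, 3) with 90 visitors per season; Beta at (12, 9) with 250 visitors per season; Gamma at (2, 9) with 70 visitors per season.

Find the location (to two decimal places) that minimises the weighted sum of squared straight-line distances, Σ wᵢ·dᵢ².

(7.88, 7.68)

The minimiser of Σwᵢ‖p−pᵢ‖² is the weighted centroid p* = (Σwᵢpᵢ)/(Σwᵢ).
Σwᵢ = 410.
Σwᵢxᵢ = 90·1 + 250·12 + 70·2 = 3230.
Σwᵢyᵢ = 90·3 + 250·9 + 70·9 = 3150.
x* = 3230/410 = 7.88, y* = 3150/410 = 7.68.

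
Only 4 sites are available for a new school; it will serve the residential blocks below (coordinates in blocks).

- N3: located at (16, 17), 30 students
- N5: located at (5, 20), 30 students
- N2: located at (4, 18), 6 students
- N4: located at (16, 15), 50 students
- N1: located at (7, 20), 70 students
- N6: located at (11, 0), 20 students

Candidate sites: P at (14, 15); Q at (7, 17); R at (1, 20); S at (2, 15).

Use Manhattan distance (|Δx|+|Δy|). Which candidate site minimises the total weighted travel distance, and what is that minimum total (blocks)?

Total weighted distance at each candidate:
  P (14, 15): total = 1918
  Q (7, 17): total = 1624
  R (1, 20): total = 2710
  S (2, 15): total = 2630
Minimum is at Q with total 1624 blocks.

Q, total 1624 blocks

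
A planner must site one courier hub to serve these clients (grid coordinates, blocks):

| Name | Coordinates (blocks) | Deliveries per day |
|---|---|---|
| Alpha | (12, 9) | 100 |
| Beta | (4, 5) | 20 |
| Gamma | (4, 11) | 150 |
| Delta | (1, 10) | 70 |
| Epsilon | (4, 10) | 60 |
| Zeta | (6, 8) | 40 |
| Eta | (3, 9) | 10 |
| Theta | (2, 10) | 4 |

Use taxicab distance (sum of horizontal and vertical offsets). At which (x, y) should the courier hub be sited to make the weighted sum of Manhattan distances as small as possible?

Manhattan distance separates: Σwᵢ(|x−xᵢ|+|y−yᵢ|) = Σwᵢ|x−xᵢ| + Σwᵢ|y−yᵢ|, so x and y are optimised independently as 1-D weighted medians.
Total weight W = 454; half = 227.
x-coordinate, sorted with cumulative weight:
  x=1 (Delta, w=70) cum 70
  x=2 (Theta, w=4) cum 74
  x=3 (Eta, w=10) cum 84
  x=4 (Beta, w=20) cum 104
  x=4 (Gamma, w=150) cum 254  ← median
  x=4 (Epsilon, w=60) cum 314
  x=6 (Zeta, w=40) cum 354
  x=12 (Alpha, w=100) cum 454
⇒ x* = 4
y-coordinate, sorted with cumulative weight:
  y=5 (Beta, w=20) cum 20
  y=8 (Zeta, w=40) cum 60
  y=9 (Alpha, w=100) cum 160
  y=9 (Eta, w=10) cum 170
  y=10 (Delta, w=70) cum 240  ← median
  y=10 (Epsilon, w=60) cum 300
  y=10 (Theta, w=4) cum 304
  y=11 (Gamma, w=150) cum 454
⇒ y* = 10

(4, 10)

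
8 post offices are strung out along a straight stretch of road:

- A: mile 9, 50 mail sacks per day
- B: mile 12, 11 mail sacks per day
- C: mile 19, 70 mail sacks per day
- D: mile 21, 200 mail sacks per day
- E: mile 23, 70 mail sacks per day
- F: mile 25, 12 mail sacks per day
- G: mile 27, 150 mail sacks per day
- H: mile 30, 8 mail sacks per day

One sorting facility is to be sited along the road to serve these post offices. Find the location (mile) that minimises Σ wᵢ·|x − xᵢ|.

x = 21

For a sum of weighted absolute distances on a line, the optimum is the weighted median (not the mean). Total weight W = 571; half-weight = 285.5.
Sort by position and accumulate weight:
  mile 9 (A, w=50) → cum 50
  mile 12 (B, w=11) → cum 61
  mile 19 (C, w=70) → cum 131
  mile 21 (D, w=200) → cum 331  ≥ 285.5 → median here
  mile 23 (E, w=70) → cum 401
  mile 25 (F, w=12) → cum 413
  mile 27 (G, w=150) → cum 563
  mile 30 (H, w=8) → cum 571
Optimal location: mile 21.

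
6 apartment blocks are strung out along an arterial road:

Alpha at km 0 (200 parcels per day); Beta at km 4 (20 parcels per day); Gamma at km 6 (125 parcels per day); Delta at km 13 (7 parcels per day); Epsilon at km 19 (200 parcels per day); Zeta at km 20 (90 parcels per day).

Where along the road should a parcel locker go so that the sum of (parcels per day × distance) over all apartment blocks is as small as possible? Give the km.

For a sum of weighted absolute distances on a line, the optimum is the weighted median (not the mean). Total weight W = 642; half-weight = 321.
Sort by position and accumulate weight:
  km 0 (Alpha, w=200) → cum 200
  km 4 (Beta, w=20) → cum 220
  km 6 (Gamma, w=125) → cum 345  ≥ 321 → median here
  km 13 (Delta, w=7) → cum 352
  km 19 (Epsilon, w=200) → cum 552
  km 20 (Zeta, w=90) → cum 642
Optimal location: km 6.

x = 6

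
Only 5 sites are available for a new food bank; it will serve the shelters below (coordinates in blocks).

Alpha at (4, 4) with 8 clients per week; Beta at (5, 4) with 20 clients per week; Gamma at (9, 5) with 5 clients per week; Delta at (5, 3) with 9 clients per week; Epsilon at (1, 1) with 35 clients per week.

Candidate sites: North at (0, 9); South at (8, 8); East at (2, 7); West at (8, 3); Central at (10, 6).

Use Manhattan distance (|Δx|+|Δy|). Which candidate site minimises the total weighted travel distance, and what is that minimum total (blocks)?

West, total 477 blocks

Total weighted distance at each candidate:
  North (0, 9): total = 751
  South (8, 8): total = 786
  East (2, 7): total = 513
  West (8, 3): total = 477
  Central (10, 6): total = 776
Minimum is at West with total 477 blocks.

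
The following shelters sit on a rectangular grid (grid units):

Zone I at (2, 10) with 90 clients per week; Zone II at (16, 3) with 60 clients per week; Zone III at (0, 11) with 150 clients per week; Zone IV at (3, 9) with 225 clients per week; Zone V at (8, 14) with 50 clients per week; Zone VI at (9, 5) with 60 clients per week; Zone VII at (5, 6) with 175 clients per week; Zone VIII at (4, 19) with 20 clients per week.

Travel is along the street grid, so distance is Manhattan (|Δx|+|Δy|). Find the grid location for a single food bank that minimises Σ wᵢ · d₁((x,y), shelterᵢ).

Manhattan distance separates: Σwᵢ(|x−xᵢ|+|y−yᵢ|) = Σwᵢ|x−xᵢ| + Σwᵢ|y−yᵢ|, so x and y are optimised independently as 1-D weighted medians.
Total weight W = 830; half = 415.
x-coordinate, sorted with cumulative weight:
  x=0 (Zone III, w=150) cum 150
  x=2 (Zone I, w=90) cum 240
  x=3 (Zone IV, w=225) cum 465  ← median
  x=4 (Zone VIII, w=20) cum 485
  x=5 (Zone VII, w=175) cum 660
  x=8 (Zone V, w=50) cum 710
  x=9 (Zone VI, w=60) cum 770
  x=16 (Zone II, w=60) cum 830
⇒ x* = 3
y-coordinate, sorted with cumulative weight:
  y=3 (Zone II, w=60) cum 60
  y=5 (Zone VI, w=60) cum 120
  y=6 (Zone VII, w=175) cum 295
  y=9 (Zone IV, w=225) cum 520  ← median
  y=10 (Zone I, w=90) cum 610
  y=11 (Zone III, w=150) cum 760
  y=14 (Zone V, w=50) cum 810
  y=19 (Zone VIII, w=20) cum 830
⇒ y* = 9

(3, 9)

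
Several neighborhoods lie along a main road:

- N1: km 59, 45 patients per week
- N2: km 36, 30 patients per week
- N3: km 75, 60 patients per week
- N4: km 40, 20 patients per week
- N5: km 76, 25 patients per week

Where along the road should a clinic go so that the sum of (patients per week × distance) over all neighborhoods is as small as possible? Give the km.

For a sum of weighted absolute distances on a line, the optimum is the weighted median (not the mean). Total weight W = 180; half-weight = 90.
Sort by position and accumulate weight:
  km 36 (N2, w=30) → cum 30
  km 40 (N4, w=20) → cum 50
  km 59 (N1, w=45) → cum 95  ≥ 90 → median here
  km 75 (N3, w=60) → cum 155
  km 76 (N5, w=25) → cum 180
Optimal location: km 59.

x = 59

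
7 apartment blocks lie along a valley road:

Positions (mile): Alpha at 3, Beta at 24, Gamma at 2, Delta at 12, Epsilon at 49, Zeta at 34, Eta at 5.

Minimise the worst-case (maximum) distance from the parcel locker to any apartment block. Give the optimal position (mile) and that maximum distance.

location 25.5, max distance 23.5

The 1-center on a line is the midpoint of the two extreme points: leftmost at 2, rightmost at 49.
Optimal location = (2 + 49)/2 = 25.5; maximum distance = (49 − 2)/2 = 23.5.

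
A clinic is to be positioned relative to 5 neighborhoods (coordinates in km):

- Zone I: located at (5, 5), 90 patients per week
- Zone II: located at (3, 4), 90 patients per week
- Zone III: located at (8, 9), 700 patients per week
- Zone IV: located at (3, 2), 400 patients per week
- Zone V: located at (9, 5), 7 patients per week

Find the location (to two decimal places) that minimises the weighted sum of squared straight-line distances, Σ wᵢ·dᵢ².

(5.89, 6.17)

The minimiser of Σwᵢ‖p−pᵢ‖² is the weighted centroid p* = (Σwᵢpᵢ)/(Σwᵢ).
Σwᵢ = 1287.
Σwᵢxᵢ = 90·5 + 90·3 + 700·8 + 400·3 + 7·9 = 7583.
Σwᵢyᵢ = 90·5 + 90·4 + 700·9 + 400·2 + 7·5 = 7945.
x* = 7583/1287 = 5.89, y* = 7945/1287 = 6.17.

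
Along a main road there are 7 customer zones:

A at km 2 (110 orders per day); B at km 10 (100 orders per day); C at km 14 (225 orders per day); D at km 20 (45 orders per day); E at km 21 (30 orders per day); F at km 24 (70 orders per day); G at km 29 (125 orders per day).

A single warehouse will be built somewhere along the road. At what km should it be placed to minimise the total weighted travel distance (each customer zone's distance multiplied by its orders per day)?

For a sum of weighted absolute distances on a line, the optimum is the weighted median (not the mean). Total weight W = 705; half-weight = 352.5.
Sort by position and accumulate weight:
  km 2 (A, w=110) → cum 110
  km 10 (B, w=100) → cum 210
  km 14 (C, w=225) → cum 435  ≥ 352.5 → median here
  km 20 (D, w=45) → cum 480
  km 21 (E, w=30) → cum 510
  km 24 (F, w=70) → cum 580
  km 29 (G, w=125) → cum 705
Optimal location: km 14.

x = 14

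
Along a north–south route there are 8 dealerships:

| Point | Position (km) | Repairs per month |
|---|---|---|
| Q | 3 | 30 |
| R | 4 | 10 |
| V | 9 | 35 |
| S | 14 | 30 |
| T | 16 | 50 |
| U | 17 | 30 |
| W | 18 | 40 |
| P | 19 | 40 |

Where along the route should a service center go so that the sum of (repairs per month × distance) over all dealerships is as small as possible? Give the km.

For a sum of weighted absolute distances on a line, the optimum is the weighted median (not the mean). Total weight W = 265; half-weight = 132.5.
Sort by position and accumulate weight:
  km 3 (Q, w=30) → cum 30
  km 4 (R, w=10) → cum 40
  km 9 (V, w=35) → cum 75
  km 14 (S, w=30) → cum 105
  km 16 (T, w=50) → cum 155  ≥ 132.5 → median here
  km 17 (U, w=30) → cum 185
  km 18 (W, w=40) → cum 225
  km 19 (P, w=40) → cum 265
Optimal location: km 16.

x = 16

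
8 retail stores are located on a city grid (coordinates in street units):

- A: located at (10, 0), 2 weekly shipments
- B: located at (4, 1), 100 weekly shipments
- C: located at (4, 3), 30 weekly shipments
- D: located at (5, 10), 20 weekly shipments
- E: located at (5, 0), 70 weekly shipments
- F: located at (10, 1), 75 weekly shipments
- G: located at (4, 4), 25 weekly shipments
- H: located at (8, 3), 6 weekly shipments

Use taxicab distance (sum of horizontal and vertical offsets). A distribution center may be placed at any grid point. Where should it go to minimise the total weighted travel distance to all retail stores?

Manhattan distance separates: Σwᵢ(|x−xᵢ|+|y−yᵢ|) = Σwᵢ|x−xᵢ| + Σwᵢ|y−yᵢ|, so x and y are optimised independently as 1-D weighted medians.
Total weight W = 328; half = 164.
x-coordinate, sorted with cumulative weight:
  x=4 (B, w=100) cum 100
  x=4 (C, w=30) cum 130
  x=4 (G, w=25) cum 155
  x=5 (D, w=20) cum 175  ← median
  x=5 (E, w=70) cum 245
  x=8 (H, w=6) cum 251
  x=10 (A, w=2) cum 253
  x=10 (F, w=75) cum 328
⇒ x* = 5
y-coordinate, sorted with cumulative weight:
  y=0 (A, w=2) cum 2
  y=0 (E, w=70) cum 72
  y=1 (B, w=100) cum 172  ← median
  y=1 (F, w=75) cum 247
  y=3 (C, w=30) cum 277
  y=3 (H, w=6) cum 283
  y=4 (G, w=25) cum 308
  y=10 (D, w=20) cum 328
⇒ y* = 1

(5, 1)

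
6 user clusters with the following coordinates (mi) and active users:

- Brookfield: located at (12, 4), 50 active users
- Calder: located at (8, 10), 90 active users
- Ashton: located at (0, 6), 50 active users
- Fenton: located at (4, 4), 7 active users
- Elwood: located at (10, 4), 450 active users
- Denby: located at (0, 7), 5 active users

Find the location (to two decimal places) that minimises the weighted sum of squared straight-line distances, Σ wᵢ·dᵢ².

The minimiser of Σwᵢ‖p−pᵢ‖² is the weighted centroid p* = (Σwᵢpᵢ)/(Σwᵢ).
Σwᵢ = 652.
Σwᵢxᵢ = 50·12 + 90·8 + 50·0 + 7·4 + 450·10 + 5·0 = 5848.
Σwᵢyᵢ = 50·4 + 90·10 + 50·6 + 7·4 + 450·4 + 5·7 = 3263.
x* = 5848/652 = 8.97, y* = 3263/652 = 5.00.

(8.97, 5.00)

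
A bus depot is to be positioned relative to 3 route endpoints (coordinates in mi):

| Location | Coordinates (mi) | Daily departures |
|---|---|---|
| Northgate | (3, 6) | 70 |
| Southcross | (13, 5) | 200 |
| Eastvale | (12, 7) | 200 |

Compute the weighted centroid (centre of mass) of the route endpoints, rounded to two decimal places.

(11.09, 6.00)

The minimiser of Σwᵢ‖p−pᵢ‖² is the weighted centroid p* = (Σwᵢpᵢ)/(Σwᵢ).
Σwᵢ = 470.
Σwᵢxᵢ = 70·3 + 200·13 + 200·12 = 5210.
Σwᵢyᵢ = 70·6 + 200·5 + 200·7 = 2820.
x* = 5210/470 = 11.09, y* = 2820/470 = 6.00.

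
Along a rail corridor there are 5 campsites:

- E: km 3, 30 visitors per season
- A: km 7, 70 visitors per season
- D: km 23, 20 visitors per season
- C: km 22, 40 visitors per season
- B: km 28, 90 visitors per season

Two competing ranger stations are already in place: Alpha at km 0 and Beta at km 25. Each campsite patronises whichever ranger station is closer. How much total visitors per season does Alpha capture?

100

The indifferent point is the midpoint (0+25)/2 = 12.5; campsites left of it (closer to Alpha at 0) go to Alpha, those right go to Beta.
  E at 3 (w=30) → Alpha
  A at 7 (w=70) → Alpha
  C at 22 (w=40) → Beta
  D at 23 (w=20) → Beta
  B at 28 (w=90) → Beta
Alpha captures 100; Beta captures 150.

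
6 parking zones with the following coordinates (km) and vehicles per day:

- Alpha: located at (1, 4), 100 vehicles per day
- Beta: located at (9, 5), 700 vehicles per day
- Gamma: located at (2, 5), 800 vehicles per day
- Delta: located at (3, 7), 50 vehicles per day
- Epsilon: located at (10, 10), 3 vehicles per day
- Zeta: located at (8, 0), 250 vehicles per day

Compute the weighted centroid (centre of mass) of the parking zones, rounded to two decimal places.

(5.35, 4.35)

The minimiser of Σwᵢ‖p−pᵢ‖² is the weighted centroid p* = (Σwᵢpᵢ)/(Σwᵢ).
Σwᵢ = 1903.
Σwᵢxᵢ = 100·1 + 700·9 + 800·2 + 50·3 + 3·10 + 250·8 = 10180.
Σwᵢyᵢ = 100·4 + 700·5 + 800·5 + 50·7 + 3·10 + 250·0 = 8280.
x* = 10180/1903 = 5.35, y* = 8280/1903 = 4.35.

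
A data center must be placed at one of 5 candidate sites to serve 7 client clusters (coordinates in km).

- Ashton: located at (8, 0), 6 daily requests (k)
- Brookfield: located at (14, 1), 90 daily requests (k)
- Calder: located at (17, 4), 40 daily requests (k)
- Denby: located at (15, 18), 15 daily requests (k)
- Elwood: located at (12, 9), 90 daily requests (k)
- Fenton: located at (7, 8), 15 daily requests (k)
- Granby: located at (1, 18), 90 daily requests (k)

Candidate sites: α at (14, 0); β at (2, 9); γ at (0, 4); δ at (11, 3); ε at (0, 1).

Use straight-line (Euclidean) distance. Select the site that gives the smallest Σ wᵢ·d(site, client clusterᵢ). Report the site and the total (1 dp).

Total weighted distance at each candidate:
  α (14, 0): total = 3584.0
  β (2, 9): total = 4024.0
  γ (0, 4): total = 4884.2
  δ (11, 3): total = 3092.1
  ε (0, 1): total = 5318.1
Minimum is at δ with total 3092.1 km.

δ, total 3092.1 km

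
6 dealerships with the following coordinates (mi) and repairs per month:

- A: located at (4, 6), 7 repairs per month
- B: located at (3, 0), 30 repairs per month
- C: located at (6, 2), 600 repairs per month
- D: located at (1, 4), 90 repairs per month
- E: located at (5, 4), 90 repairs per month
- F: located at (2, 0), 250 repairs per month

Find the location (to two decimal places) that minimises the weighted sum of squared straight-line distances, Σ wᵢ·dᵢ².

(4.46, 1.84)

The minimiser of Σwᵢ‖p−pᵢ‖² is the weighted centroid p* = (Σwᵢpᵢ)/(Σwᵢ).
Σwᵢ = 1067.
Σwᵢxᵢ = 7·4 + 30·3 + 600·6 + 90·1 + 90·5 + 250·2 = 4758.
Σwᵢyᵢ = 7·6 + 30·0 + 600·2 + 90·4 + 90·4 + 250·0 = 1962.
x* = 4758/1067 = 4.46, y* = 1962/1067 = 1.84.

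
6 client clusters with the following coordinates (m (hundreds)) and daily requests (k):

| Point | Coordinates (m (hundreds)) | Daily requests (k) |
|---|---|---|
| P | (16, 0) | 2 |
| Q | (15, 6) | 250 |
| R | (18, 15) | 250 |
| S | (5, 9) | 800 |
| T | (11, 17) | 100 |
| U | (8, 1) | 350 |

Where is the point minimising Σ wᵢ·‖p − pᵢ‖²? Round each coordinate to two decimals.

(9.24, 8.28)

The minimiser of Σwᵢ‖p−pᵢ‖² is the weighted centroid p* = (Σwᵢpᵢ)/(Σwᵢ).
Σwᵢ = 1752.
Σwᵢxᵢ = 2·16 + 250·15 + 250·18 + 800·5 + 100·11 + 350·8 = 16182.
Σwᵢyᵢ = 2·0 + 250·6 + 250·15 + 800·9 + 100·17 + 350·1 = 14500.
x* = 16182/1752 = 9.24, y* = 14500/1752 = 8.28.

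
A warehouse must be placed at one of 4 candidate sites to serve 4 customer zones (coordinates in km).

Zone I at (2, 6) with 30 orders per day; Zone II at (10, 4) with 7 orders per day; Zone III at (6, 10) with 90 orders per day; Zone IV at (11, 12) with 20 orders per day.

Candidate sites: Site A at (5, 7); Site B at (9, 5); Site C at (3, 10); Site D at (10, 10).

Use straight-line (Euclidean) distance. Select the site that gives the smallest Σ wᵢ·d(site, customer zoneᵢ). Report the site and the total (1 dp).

Total weighted distance at each candidate:
  Site A (5, 7): total = 576.5
  Site B (9, 5): total = 892.4
  Site C (3, 10): total = 623.2
  Site D (10, 10): total = 715.0
Minimum is at Site A with total 576.5 km.

Site A, total 576.5 km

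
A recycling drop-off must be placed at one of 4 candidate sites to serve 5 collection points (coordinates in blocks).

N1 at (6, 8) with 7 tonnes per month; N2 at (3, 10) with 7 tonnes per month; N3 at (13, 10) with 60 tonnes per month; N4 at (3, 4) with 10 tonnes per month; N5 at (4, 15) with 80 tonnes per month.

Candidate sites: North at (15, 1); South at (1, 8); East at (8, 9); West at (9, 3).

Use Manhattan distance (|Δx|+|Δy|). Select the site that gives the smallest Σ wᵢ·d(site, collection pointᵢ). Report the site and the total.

East, total 1323 blocks

Total weighted distance at each candidate:
  North (15, 1): total = 3069
  South (1, 8): total = 1763
  East (8, 9): total = 1323
  West (9, 3): total = 2237
Minimum is at East with total 1323 blocks.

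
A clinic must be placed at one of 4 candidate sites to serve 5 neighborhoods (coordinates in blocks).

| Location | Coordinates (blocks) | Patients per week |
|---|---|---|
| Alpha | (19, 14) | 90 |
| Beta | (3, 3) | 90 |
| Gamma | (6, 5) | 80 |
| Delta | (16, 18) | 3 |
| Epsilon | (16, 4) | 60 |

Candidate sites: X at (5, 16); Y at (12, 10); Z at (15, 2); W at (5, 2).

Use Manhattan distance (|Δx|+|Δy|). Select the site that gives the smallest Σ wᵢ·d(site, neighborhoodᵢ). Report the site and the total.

Total weighted distance at each candidate:
  X (5, 16): total = 5169
  Y (12, 10): total = 3946
  Z (15, 2): total = 3801
  W (5, 2): total = 3791
Minimum is at W with total 3791 blocks.

W, total 3791 blocks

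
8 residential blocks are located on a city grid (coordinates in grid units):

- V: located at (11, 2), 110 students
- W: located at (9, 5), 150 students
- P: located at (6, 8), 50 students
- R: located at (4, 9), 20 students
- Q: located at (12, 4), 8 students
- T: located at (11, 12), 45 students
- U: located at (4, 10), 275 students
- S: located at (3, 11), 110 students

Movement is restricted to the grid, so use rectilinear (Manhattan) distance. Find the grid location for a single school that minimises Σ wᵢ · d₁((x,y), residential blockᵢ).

Manhattan distance separates: Σwᵢ(|x−xᵢ|+|y−yᵢ|) = Σwᵢ|x−xᵢ| + Σwᵢ|y−yᵢ|, so x and y are optimised independently as 1-D weighted medians.
Total weight W = 768; half = 384.
x-coordinate, sorted with cumulative weight:
  x=3 (S, w=110) cum 110
  x=4 (R, w=20) cum 130
  x=4 (U, w=275) cum 405  ← median
  x=6 (P, w=50) cum 455
  x=9 (W, w=150) cum 605
  x=11 (V, w=110) cum 715
  x=11 (T, w=45) cum 760
  x=12 (Q, w=8) cum 768
⇒ x* = 4
y-coordinate, sorted with cumulative weight:
  y=2 (V, w=110) cum 110
  y=4 (Q, w=8) cum 118
  y=5 (W, w=150) cum 268
  y=8 (P, w=50) cum 318
  y=9 (R, w=20) cum 338
  y=10 (U, w=275) cum 613  ← median
  y=11 (S, w=110) cum 723
  y=12 (T, w=45) cum 768
⇒ y* = 10

(4, 10)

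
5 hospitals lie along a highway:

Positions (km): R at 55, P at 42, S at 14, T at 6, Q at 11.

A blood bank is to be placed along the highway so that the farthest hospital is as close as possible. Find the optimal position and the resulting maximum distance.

location 30.5, max distance 24.5

The 1-center on a line is the midpoint of the two extreme points: leftmost at 6, rightmost at 55.
Optimal location = (6 + 55)/2 = 30.5; maximum distance = (55 − 6)/2 = 24.5.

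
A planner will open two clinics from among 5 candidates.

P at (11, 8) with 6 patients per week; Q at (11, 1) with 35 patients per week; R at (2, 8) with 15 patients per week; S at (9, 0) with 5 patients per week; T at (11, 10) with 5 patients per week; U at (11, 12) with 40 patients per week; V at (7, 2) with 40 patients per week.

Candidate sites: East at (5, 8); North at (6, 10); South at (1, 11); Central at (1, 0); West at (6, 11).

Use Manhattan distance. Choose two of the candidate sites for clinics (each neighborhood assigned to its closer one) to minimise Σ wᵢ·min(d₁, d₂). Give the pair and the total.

Evaluate every pair (each demand assigned to the nearer of the two):
  {Central, West}: total = 1168
  {North, Central}: total = 1182
  {East, West}: total = 1186
  {East, North}: total = 1221
  {East, Central}: total = 1266
  {North, West}: total = 1312
  {North, South}: total = 1322
  {East, South}: total = 1356
  {South, West}: total = 1373
  {South, Central}: total = 1378
Best pair: {Central, West} with total 1168.

{Central, West}, total 1168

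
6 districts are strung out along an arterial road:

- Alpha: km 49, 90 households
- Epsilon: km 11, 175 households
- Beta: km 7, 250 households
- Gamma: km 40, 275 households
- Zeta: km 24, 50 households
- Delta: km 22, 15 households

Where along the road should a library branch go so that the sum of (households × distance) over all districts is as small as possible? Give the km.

For a sum of weighted absolute distances on a line, the optimum is the weighted median (not the mean). Total weight W = 855; half-weight = 427.5.
Sort by position and accumulate weight:
  km 7 (Beta, w=250) → cum 250
  km 11 (Epsilon, w=175) → cum 425
  km 22 (Delta, w=15) → cum 440  ≥ 427.5 → median here
  km 24 (Zeta, w=50) → cum 490
  km 40 (Gamma, w=275) → cum 765
  km 49 (Alpha, w=90) → cum 855
Optimal location: km 22.

x = 22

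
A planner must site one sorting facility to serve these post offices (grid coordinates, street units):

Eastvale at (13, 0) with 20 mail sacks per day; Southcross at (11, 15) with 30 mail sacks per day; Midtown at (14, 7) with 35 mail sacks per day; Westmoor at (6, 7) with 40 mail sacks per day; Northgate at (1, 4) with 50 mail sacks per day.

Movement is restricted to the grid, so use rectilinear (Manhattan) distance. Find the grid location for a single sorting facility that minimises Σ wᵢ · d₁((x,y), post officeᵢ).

(6, 7)

Manhattan distance separates: Σwᵢ(|x−xᵢ|+|y−yᵢ|) = Σwᵢ|x−xᵢ| + Σwᵢ|y−yᵢ|, so x and y are optimised independently as 1-D weighted medians.
Total weight W = 175; half = 87.5.
x-coordinate, sorted with cumulative weight:
  x=1 (Northgate, w=50) cum 50
  x=6 (Westmoor, w=40) cum 90  ← median
  x=11 (Southcross, w=30) cum 120
  x=13 (Eastvale, w=20) cum 140
  x=14 (Midtown, w=35) cum 175
⇒ x* = 6
y-coordinate, sorted with cumulative weight:
  y=0 (Eastvale, w=20) cum 20
  y=4 (Northgate, w=50) cum 70
  y=7 (Midtown, w=35) cum 105  ← median
  y=7 (Westmoor, w=40) cum 145
  y=15 (Southcross, w=30) cum 175
⇒ y* = 7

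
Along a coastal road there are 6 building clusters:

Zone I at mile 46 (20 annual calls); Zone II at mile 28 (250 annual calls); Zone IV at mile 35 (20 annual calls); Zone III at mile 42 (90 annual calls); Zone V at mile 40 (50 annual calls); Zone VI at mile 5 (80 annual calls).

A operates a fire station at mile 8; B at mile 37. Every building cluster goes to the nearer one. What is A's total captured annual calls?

80

The indifferent point is the midpoint (8+37)/2 = 22.5; building clusters left of it (closer to A at 8) go to A, those right go to B.
  Zone VI at 5 (w=80) → A
  Zone II at 28 (w=250) → B
  Zone IV at 35 (w=20) → B
  Zone V at 40 (w=50) → B
  Zone III at 42 (w=90) → B
  Zone I at 46 (w=20) → B
A captures 80; B captures 430.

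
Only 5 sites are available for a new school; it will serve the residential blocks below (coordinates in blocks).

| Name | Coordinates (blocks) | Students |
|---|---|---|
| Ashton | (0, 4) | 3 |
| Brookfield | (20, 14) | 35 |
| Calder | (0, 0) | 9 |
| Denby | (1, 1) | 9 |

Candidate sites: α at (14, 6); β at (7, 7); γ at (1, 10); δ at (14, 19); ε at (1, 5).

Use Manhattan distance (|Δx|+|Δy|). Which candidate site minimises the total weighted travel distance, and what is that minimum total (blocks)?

α, total 880 blocks

Total weighted distance at each candidate:
  α (14, 6): total = 880
  β (7, 7): total = 964
  γ (1, 10): total = 1006
  δ (14, 19): total = 1048
  ε (1, 5): total = 1076
Minimum is at α with total 880 blocks.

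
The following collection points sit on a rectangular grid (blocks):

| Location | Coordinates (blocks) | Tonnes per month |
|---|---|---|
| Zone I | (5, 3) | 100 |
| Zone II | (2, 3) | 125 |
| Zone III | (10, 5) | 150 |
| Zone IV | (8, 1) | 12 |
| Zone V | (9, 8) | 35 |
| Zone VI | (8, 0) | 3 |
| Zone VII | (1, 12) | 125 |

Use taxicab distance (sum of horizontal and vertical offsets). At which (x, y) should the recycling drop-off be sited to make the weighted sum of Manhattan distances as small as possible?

(5, 5)

Manhattan distance separates: Σwᵢ(|x−xᵢ|+|y−yᵢ|) = Σwᵢ|x−xᵢ| + Σwᵢ|y−yᵢ|, so x and y are optimised independently as 1-D weighted medians.
Total weight W = 550; half = 275.
x-coordinate, sorted with cumulative weight:
  x=1 (Zone VII, w=125) cum 125
  x=2 (Zone II, w=125) cum 250
  x=5 (Zone I, w=100) cum 350  ← median
  x=8 (Zone IV, w=12) cum 362
  x=8 (Zone VI, w=3) cum 365
  x=9 (Zone V, w=35) cum 400
  x=10 (Zone III, w=150) cum 550
⇒ x* = 5
y-coordinate, sorted with cumulative weight:
  y=0 (Zone VI, w=3) cum 3
  y=1 (Zone IV, w=12) cum 15
  y=3 (Zone I, w=100) cum 115
  y=3 (Zone II, w=125) cum 240
  y=5 (Zone III, w=150) cum 390  ← median
  y=8 (Zone V, w=35) cum 425
  y=12 (Zone VII, w=125) cum 550
⇒ y* = 5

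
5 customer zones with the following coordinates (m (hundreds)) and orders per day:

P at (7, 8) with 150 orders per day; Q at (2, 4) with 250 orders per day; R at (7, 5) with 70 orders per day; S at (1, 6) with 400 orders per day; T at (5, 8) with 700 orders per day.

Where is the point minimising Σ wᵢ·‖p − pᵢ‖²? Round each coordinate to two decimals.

(3.78, 6.72)

The minimiser of Σwᵢ‖p−pᵢ‖² is the weighted centroid p* = (Σwᵢpᵢ)/(Σwᵢ).
Σwᵢ = 1570.
Σwᵢxᵢ = 150·7 + 250·2 + 70·7 + 400·1 + 700·5 = 5940.
Σwᵢyᵢ = 150·8 + 250·4 + 70·5 + 400·6 + 700·8 = 10550.
x* = 5940/1570 = 3.78, y* = 10550/1570 = 6.72.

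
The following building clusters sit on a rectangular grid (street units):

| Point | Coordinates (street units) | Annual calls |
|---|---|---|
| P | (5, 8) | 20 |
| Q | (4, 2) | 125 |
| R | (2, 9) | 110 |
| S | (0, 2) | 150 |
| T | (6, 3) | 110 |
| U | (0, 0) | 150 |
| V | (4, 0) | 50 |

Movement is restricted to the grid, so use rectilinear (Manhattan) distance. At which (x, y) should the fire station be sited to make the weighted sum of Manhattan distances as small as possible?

(2, 2)

Manhattan distance separates: Σwᵢ(|x−xᵢ|+|y−yᵢ|) = Σwᵢ|x−xᵢ| + Σwᵢ|y−yᵢ|, so x and y are optimised independently as 1-D weighted medians.
Total weight W = 715; half = 357.5.
x-coordinate, sorted with cumulative weight:
  x=0 (S, w=150) cum 150
  x=0 (U, w=150) cum 300
  x=2 (R, w=110) cum 410  ← median
  x=4 (Q, w=125) cum 535
  x=4 (V, w=50) cum 585
  x=5 (P, w=20) cum 605
  x=6 (T, w=110) cum 715
⇒ x* = 2
y-coordinate, sorted with cumulative weight:
  y=0 (U, w=150) cum 150
  y=0 (V, w=50) cum 200
  y=2 (Q, w=125) cum 325
  y=2 (S, w=150) cum 475  ← median
  y=3 (T, w=110) cum 585
  y=8 (P, w=20) cum 605
  y=9 (R, w=110) cum 715
⇒ y* = 2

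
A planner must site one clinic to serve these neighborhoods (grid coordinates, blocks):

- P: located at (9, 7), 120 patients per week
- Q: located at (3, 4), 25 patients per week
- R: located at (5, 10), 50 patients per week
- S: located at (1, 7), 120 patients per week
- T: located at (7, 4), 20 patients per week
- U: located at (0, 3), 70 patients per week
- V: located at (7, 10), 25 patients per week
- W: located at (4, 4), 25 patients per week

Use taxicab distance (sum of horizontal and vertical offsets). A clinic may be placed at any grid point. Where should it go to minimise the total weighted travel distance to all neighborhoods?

(4, 7)

Manhattan distance separates: Σwᵢ(|x−xᵢ|+|y−yᵢ|) = Σwᵢ|x−xᵢ| + Σwᵢ|y−yᵢ|, so x and y are optimised independently as 1-D weighted medians.
Total weight W = 455; half = 227.5.
x-coordinate, sorted with cumulative weight:
  x=0 (U, w=70) cum 70
  x=1 (S, w=120) cum 190
  x=3 (Q, w=25) cum 215
  x=4 (W, w=25) cum 240  ← median
  x=5 (R, w=50) cum 290
  x=7 (T, w=20) cum 310
  x=7 (V, w=25) cum 335
  x=9 (P, w=120) cum 455
⇒ x* = 4
y-coordinate, sorted with cumulative weight:
  y=3 (U, w=70) cum 70
  y=4 (Q, w=25) cum 95
  y=4 (T, w=20) cum 115
  y=4 (W, w=25) cum 140
  y=7 (P, w=120) cum 260  ← median
  y=7 (S, w=120) cum 380
  y=10 (R, w=50) cum 430
  y=10 (V, w=25) cum 455
⇒ y* = 7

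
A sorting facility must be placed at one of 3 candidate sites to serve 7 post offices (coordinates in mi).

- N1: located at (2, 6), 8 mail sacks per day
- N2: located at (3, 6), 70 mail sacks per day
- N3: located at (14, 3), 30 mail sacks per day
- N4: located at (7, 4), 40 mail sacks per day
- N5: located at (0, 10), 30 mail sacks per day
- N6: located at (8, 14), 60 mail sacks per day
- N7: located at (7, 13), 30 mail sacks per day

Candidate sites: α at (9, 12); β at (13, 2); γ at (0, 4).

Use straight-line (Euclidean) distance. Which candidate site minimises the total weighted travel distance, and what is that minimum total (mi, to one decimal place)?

Total weighted distance at each candidate:
  α (9, 12): total = 1784.3
  β (13, 2): total = 2756.8
  γ (0, 4): total = 2266.5
Minimum is at α with total 1784.3 mi.

α, total 1784.3 mi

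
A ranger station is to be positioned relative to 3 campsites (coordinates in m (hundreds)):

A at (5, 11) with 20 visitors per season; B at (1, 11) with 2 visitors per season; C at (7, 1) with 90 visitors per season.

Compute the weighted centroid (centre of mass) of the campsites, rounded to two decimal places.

The minimiser of Σwᵢ‖p−pᵢ‖² is the weighted centroid p* = (Σwᵢpᵢ)/(Σwᵢ).
Σwᵢ = 112.
Σwᵢxᵢ = 20·5 + 2·1 + 90·7 = 732.
Σwᵢyᵢ = 20·11 + 2·11 + 90·1 = 332.
x* = 732/112 = 6.54, y* = 332/112 = 2.96.

(6.54, 2.96)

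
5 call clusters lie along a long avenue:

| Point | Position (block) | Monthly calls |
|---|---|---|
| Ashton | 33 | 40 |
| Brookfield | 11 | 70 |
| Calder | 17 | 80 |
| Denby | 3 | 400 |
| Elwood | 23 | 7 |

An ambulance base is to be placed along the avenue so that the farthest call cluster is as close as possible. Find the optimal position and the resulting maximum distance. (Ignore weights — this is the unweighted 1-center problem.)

location 18, max distance 15

The 1-center on a line is the midpoint of the two extreme points: leftmost at 3, rightmost at 33.
Optimal location = (3 + 33)/2 = 18; maximum distance = (33 − 3)/2 = 15.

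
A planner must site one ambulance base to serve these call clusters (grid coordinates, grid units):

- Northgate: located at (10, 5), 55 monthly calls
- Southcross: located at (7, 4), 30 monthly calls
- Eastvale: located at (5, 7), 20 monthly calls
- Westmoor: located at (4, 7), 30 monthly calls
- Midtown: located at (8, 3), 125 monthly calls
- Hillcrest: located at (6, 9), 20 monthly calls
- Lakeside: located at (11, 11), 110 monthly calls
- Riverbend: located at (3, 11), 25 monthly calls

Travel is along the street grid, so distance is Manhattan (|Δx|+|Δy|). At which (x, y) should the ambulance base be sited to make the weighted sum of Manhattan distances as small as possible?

Manhattan distance separates: Σwᵢ(|x−xᵢ|+|y−yᵢ|) = Σwᵢ|x−xᵢ| + Σwᵢ|y−yᵢ|, so x and y are optimised independently as 1-D weighted medians.
Total weight W = 415; half = 207.5.
x-coordinate, sorted with cumulative weight:
  x=3 (Riverbend, w=25) cum 25
  x=4 (Westmoor, w=30) cum 55
  x=5 (Eastvale, w=20) cum 75
  x=6 (Hillcrest, w=20) cum 95
  x=7 (Southcross, w=30) cum 125
  x=8 (Midtown, w=125) cum 250  ← median
  x=10 (Northgate, w=55) cum 305
  x=11 (Lakeside, w=110) cum 415
⇒ x* = 8
y-coordinate, sorted with cumulative weight:
  y=3 (Midtown, w=125) cum 125
  y=4 (Southcross, w=30) cum 155
  y=5 (Northgate, w=55) cum 210  ← median
  y=7 (Eastvale, w=20) cum 230
  y=7 (Westmoor, w=30) cum 260
  y=9 (Hillcrest, w=20) cum 280
  y=11 (Lakeside, w=110) cum 390
  y=11 (Riverbend, w=25) cum 415
⇒ y* = 5

(8, 5)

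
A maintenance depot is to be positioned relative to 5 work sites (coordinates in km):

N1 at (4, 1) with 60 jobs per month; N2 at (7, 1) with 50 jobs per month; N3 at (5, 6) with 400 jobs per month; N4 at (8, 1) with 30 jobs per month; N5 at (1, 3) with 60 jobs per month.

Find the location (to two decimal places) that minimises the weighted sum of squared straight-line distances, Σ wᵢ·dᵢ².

The minimiser of Σwᵢ‖p−pᵢ‖² is the weighted centroid p* = (Σwᵢpᵢ)/(Σwᵢ).
Σwᵢ = 600.
Σwᵢxᵢ = 60·4 + 50·7 + 400·5 + 30·8 + 60·1 = 2890.
Σwᵢyᵢ = 60·1 + 50·1 + 400·6 + 30·1 + 60·3 = 2720.
x* = 2890/600 = 4.82, y* = 2720/600 = 4.53.

(4.82, 4.53)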